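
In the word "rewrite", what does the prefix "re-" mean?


Prefix: re-
Example: rewrite = re- + write
Meaning = again


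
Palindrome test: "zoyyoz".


Word: "zoyyoz"
Reversed: "zoyyoz"
Forward == Backward? zoyyoz == zoyyoz
Palindrome = Yes


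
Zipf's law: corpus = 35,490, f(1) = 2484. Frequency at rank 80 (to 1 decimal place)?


Zipf's law: f(r) = f(1) / r
f(1) = 2484
f(80) = 2484 / 80
= 31.1 occurrences


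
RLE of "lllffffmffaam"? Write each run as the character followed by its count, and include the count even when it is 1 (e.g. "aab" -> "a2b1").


String: "lllffffmffaam"
Scanning for consecutive runs:
  'l' x 3
  'f' x 4
  'm' x 1
  'f' x 2
  'a' x 2
  'm' x 1
RLE = "l3f4m1f2a2m1"


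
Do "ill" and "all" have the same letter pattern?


Pattern of "ill": [0, 1, 1]
Pattern of "all": [0, 1, 1]
Patterns match
Same pattern = Yes


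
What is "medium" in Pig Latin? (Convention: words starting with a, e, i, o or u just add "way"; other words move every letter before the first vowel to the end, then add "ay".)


Word: "medium"
Starts with consonant(s) → move to end, add 'ay'
Consonant cluster: "m"
Pig Latin = "ediummay"


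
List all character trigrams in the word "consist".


Word: "consist" (length 7)
Number of trigrams = 7 - 3 + 1 = 5
  Position 0: "con"
  Position 1: "ons"
  Position 2: "nsi"
  Position 3: "sis"
  Position 4: "ist"
Trigrams = "con", "ons", "nsi", "sis", "ist"


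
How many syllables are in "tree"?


Word: "tree"
Syllable breakdown: tree
Counting: 1 part
= 1 syllable


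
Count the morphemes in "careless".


Word: "careless"
Morphemes: care / -less
Each morpheme carries meaning
= 2 morphemes


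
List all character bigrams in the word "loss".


Word: "loss" (length 4)
Number of bigrams = 4 - 2 + 1 = 3
  Position 0: "lo"
  Position 1: "os"
  Position 2: "ss"
Bigrams = "lo", "os", "ss"


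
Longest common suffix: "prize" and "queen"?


Word 1: "prize"
Word 2: "queen"
Comparing from end:
  Pos -1: 'e' != 'n' (stop)
LCS = "" (length 0)


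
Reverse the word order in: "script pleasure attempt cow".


Original: "script pleasure attempt cow"
Words (1..n): script | pleasure | attempt | cow
Reversed (n..1): cow | attempt | pleasure | script
Result = "cow attempt pleasure script"


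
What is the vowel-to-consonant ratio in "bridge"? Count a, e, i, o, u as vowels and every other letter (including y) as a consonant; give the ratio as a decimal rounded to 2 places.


Word: "bridge"
Vowels (a,e,i,o,u): 2
Consonants: 4
Ratio = 2/4
= 0.50


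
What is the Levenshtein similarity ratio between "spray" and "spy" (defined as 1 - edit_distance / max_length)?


Word 1: "spray" (length 5)
Word 2: "spy" (length 3)
One optimal edit sequence:
  1. keep 's'
  2. keep 'p'
  3. delete 'r'  (+1)
  4. delete 'a'  (+1)
  5. keep 'y'
Edit distance = 2
Max length = max(5, 3) = 5
Similarity = 1 - 2/5
= 0.6000


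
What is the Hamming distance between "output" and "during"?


Comparing character by character (same length = 6):
  Pos 0: 'o' vs 'd' !=
  Pos 1: 'u' vs 'u' =
  Pos 2: 't' vs 'r' !=
  Pos 3: 'p' vs 'i' !=
  Pos 4: 'u' vs 'n' !=
  Pos 5: 't' vs 'g' !=
Hamming distance = 5


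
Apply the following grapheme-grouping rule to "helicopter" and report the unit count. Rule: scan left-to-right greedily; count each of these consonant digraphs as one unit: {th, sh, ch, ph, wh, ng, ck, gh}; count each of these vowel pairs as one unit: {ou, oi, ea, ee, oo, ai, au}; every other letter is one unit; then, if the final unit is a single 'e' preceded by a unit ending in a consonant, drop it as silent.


Word: "helicopter" (10 letters)
Left-to-right scan:
  [1] 'h' (letter)
  [2] 'e' (letter)
  [3] 'l' (letter)
  [4] 'i' (letter)
  [5] 'c' (letter)
  [6] 'o' (letter)
  [7] 'p' (letter)
  [8] 't' (letter)
  [9] 'e' (letter)
  [10] 'r' (letter)
Units from scan: 10
Sound units = 10 units


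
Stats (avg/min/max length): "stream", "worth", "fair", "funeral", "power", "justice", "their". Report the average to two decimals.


Lengths: "stream"=6, "worth"=5, "fair"=4, "funeral"=7, "power"=5, "justice"=7, "their"=5
Sum = 39, Count = 7
Average = 39/7 = 5.57
= avg=5.57, min=4, max=7


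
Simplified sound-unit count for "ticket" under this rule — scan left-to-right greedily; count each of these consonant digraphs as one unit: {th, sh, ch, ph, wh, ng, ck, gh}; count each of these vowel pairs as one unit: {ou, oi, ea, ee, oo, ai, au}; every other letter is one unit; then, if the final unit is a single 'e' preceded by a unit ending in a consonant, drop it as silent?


Word: "ticket" (6 letters)
Left-to-right scan:
  [1] 't' (letter)
  [2] 'i' (letter)
  [3] 'ck' (digraph)
  [4] 'e' (letter)
  [5] 't' (letter)
Units from scan: 5
Sound units = 5 units


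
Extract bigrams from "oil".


Word: "oil" (length 3)
Number of bigrams = 3 - 2 + 1 = 2
  Position 0: "oi"
  Position 1: "il"
Bigrams = "oi", "il"


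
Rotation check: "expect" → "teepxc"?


Word: "expect", Candidate: "teepxc"
Method: check if candidate is substring of word+word
"expectexpect" contains "teepxc"? No
Is rotation = No


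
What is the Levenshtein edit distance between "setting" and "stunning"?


Word 1: "setting" (length 7)
Word 2: "stunning" (length 8)
One optimal edit sequence (insert/delete/substitute each cost 1):
  1. keep 's'
  2. insert 't'  (+1)
  3. substitute 'e' -> 'u'  (+1)
  4. substitute 't' -> 'n'  (+1)
  5. substitute 't' -> 'n'  (+1)
  6. keep 'i'
  7. keep 'n'
  8. keep 'g'
Total edit operations: 4
Edit distance = 4


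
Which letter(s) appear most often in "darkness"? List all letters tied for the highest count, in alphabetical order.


Word: "darkness"
Letter counts:
  'a': 1
  'd': 1
  'e': 1
  'k': 1
  'n': 1
  'r': 1
  's': 2
Maximum count = 2
Most frequent = 's' (2 times each)


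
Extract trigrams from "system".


Word: "system" (length 6)
Number of trigrams = 6 - 3 + 1 = 4
  Position 0: "sys"
  Position 1: "yst"
  Position 2: "ste"
  Position 3: "tem"
Trigrams = "sys", "yst", "ste", "tem"


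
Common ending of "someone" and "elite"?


Word 1: "someone"
Word 2: "elite"
Comparing from end:
  Pos -1: 'e' == 'e'
  Pos -2: 'n' != 't' (stop)
LCS = "e" (length 1)


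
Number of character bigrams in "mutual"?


Word: "mutual" (length 6)
Number of 2-grams = length - 2 + 1 = 6 - 2 + 1
= 5


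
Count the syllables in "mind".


Word: "mind"
Syllable breakdown: mind
Counting: 1 part
= 1 syllable


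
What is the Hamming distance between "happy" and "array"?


Comparing character by character (same length = 5):
  Pos 0: 'h' vs 'a' !=
  Pos 1: 'a' vs 'r' !=
  Pos 2: 'p' vs 'r' !=
  Pos 3: 'p' vs 'a' !=
  Pos 4: 'y' vs 'y' =
Hamming distance = 4


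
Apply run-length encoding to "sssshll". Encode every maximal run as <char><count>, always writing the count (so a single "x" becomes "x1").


String: "sssshll"
Scanning for consecutive runs:
  's' x 4
  'h' x 1
  'l' x 2
RLE = "s4h1l2"


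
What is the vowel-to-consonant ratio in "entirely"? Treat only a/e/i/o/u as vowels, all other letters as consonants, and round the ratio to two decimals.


Word: "entirely"
Vowels (a,e,i,o,u): 3
Consonants: 5
Ratio = 3/5
= 0.60


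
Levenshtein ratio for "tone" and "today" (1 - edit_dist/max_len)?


Word 1: "tone" (length 4)
Word 2: "today" (length 5)
One optimal edit sequence:
  1. keep 't'
  2. keep 'o'
  3. insert 'd'  (+1)
  4. substitute 'n' -> 'a'  (+1)
  5. substitute 'e' -> 'y'  (+1)
Edit distance = 3
Max length = max(4, 5) = 5
Similarity = 1 - 3/5
= 0.4000


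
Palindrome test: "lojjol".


Word: "lojjol"
Reversed: "lojjol"
Forward == Backward? lojjol == lojjol
Palindrome = Yes


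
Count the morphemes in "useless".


Word: "useless"
Morphemes: use + -less
Each morpheme carries meaning
= 2 morphemes


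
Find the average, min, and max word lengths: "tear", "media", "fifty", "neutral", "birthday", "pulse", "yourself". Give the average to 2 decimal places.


Lengths: "tear"=4, "media"=5, "fifty"=5, "neutral"=7, "birthday"=8, "pulse"=5, "yourself"=8
Sum = 42, Count = 7
Average = 42/7 = 6.00
= avg=6.00, min=4, max=8


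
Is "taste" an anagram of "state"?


Word 1: "state" → sorted: aestt
Word 2: "taste" → sorted: aestt
Same letters? aestt == aestt
Anagram = Yes


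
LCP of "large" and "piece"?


Word 1: "large"
Word 2: "piece"
Comparing from start:
  Pos 0: 'l' != 'p' (stop)
LCP = "" (length 0)


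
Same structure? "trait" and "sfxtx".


Pattern of "trait": [0, 1, 2, 3, 0]
Pattern of "sfxtx": [0, 1, 2, 3, 2]
Patterns do not match
Same pattern = No


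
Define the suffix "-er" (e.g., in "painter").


Suffix: -er
Example: painter = paint + -er
Meaning = one who / more


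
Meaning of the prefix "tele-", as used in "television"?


Prefix: tele-
Example: television (tele- + vision)
Meaning = distant


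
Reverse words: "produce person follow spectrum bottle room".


Original: "produce person follow spectrum bottle room"
Words (1..n): produce | person | follow | spectrum | bottle | room
Reversed (n..1): room | bottle | spectrum | follow | person | produce
Result = "room bottle spectrum follow person produce"


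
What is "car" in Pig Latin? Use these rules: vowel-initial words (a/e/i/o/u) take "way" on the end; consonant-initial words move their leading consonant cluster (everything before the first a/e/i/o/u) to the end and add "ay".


Word: "car"
Starts with consonant(s) → move to end, add 'ay'
Consonant cluster: "c"
Pig Latin = "arcay"


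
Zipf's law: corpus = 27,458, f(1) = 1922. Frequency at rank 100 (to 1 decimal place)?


Zipf's law: f(r) = f(1) / r
f(1) = 1922
f(100) = 1922 / 100
= 19.2 occurrences


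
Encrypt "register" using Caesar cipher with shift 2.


Word: "register"
Shift: 2
Each letter → (letter + shift) mod 26:
  'r' (17) + 2 = 19 → 't'
  'e' (4) + 2 = 6 → 'g'
  'g' (6) + 2 = 8 → 'i'
  'i' (8) + 2 = 10 → 'k'
  's' (18) + 2 = 20 → 'u'
  't' (19) + 2 = 21 → 'v'
  'e' (4) + 2 = 6 → 'g'
  'r' (17) + 2 = 19 → 't'
Result = "tgikuvgt"


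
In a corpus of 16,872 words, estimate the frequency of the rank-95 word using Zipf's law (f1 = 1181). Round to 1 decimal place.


Zipf's law: f(r) = f(1) / r
f(1) = 1181
f(95) = 1181 / 95
= 12.4 occurrences


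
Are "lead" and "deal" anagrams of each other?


Word 1: "lead" → sorted: adel
Word 2: "deal" → sorted: adel
Same letters? adel == adel
Anagram = Yes


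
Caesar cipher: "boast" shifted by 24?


Word: "boast"
Shift: 24
Each letter → (letter + shift) mod 26:
  'b' (1) + 24 = 25 → 'z'
  'o' (14) + 24 = 12 → 'm'
  'a' (0) + 24 = 24 → 'y'
  's' (18) + 24 = 16 → 'q'
  't' (19) + 24 = 17 → 'r'
Result = "zmyqr"


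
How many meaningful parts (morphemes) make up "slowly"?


Word: "slowly"
Morphemes: slow / -ly
Each morpheme carries meaning
= 2 morphemes


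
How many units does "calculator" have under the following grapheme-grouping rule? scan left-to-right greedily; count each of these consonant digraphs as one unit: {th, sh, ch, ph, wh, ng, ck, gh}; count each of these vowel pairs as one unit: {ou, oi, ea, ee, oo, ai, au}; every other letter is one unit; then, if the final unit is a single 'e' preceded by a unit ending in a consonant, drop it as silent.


Word: "calculator" (10 letters)
Left-to-right scan:
  1. 'c' (letter)
  2. 'a' (letter)
  3. 'l' (letter)
  4. 'c' (letter)
  5. 'u' (letter)
  6. 'l' (letter)
  7. 'a' (letter)
  8. 't' (letter)
  9. 'o' (letter)
  10. 'r' (letter)
Units from scan: 10
Sound units = 10 units


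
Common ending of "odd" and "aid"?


Word 1: "odd"
Word 2: "aid"
Comparing from end:
  Pos -1: 'd' == 'd'
  Pos -2: 'd' != 'i' (stop)
LCS = "d" (length 1)


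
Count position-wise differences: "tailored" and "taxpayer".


Comparing character by character (same length = 8):
  Pos 0: 't' vs 't' =
  Pos 1: 'a' vs 'a' =
  Pos 2: 'i' vs 'x' !=
  Pos 3: 'l' vs 'p' !=
  Pos 4: 'o' vs 'a' !=
  Pos 5: 'r' vs 'y' !=
  Pos 6: 'e' vs 'e' =
  Pos 7: 'd' vs 'r' !=
Hamming distance = 5


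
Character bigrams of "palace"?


Word: "palace" (length 6)
Number of bigrams = 6 - 2 + 1 = 5
  Position 0: "pa"
  Position 1: "al"
  Position 2: "la"
  Position 3: "ac"
  Position 4: "ce"
Bigrams = "pa", "al", "la", "ac", "ce"


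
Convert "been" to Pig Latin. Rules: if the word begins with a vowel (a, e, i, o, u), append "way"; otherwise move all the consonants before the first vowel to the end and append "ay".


Word: "been"
Starts with consonant(s) → move to end, add 'ay'
Consonant cluster: "b"
Pig Latin = "eenbay"


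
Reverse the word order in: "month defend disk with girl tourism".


Original: "month defend disk with girl tourism"
Words (1..n): month | defend | disk | with | girl | tourism
Reversed (n..1): tourism | girl | with | disk | defend | month
Result = "tourism girl with disk defend month"


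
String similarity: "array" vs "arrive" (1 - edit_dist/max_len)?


Word 1: "array" (length 5)
Word 2: "arrive" (length 6)
One optimal edit sequence:
  1. keep 'a'
  2. keep 'r'
  3. keep 'r'
  4. insert 'i'  (+1)
  5. substitute 'a' -> 'v'  (+1)
  6. substitute 'y' -> 'e'  (+1)
Edit distance = 3
Max length = max(5, 6) = 6
Similarity = 1 - 3/6
= 0.5000


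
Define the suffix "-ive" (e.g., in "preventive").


Suffix: -ive
As in: preventive -> prevent + -ive
Meaning = tending to


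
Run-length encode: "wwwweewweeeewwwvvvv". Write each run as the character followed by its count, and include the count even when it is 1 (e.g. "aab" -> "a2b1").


String: "wwwweewweeeewwwvvvv"
Scanning for consecutive runs:
  'w' x 4
  'e' x 2
  'w' x 2
  'e' x 4
  'w' x 3
  'v' x 4
RLE = "w4e2w2e4w3v4"


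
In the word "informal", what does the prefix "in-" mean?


Prefix: in-
As in: informal -> in- + formal
Meaning = not / into


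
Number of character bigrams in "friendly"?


Word: "friendly" (length 8)
Number of 2-grams = length - 2 + 1 = 8 - 2 + 1
= 7


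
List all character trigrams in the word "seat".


Word: "seat" (length 4)
Number of trigrams = 4 - 3 + 1 = 2
  Position 0: "sea"
  Position 1: "eat"
Trigrams = "sea", "eat"


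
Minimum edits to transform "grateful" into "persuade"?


Word 1: "grateful" (length 8)
Word 2: "persuade" (length 8)
One optimal edit sequence (insert/delete/substitute each cost 1):
  1. substitute 'g' -> 'p'  (+1)
  2. substitute 'r' -> 'e'  (+1)
  3. substitute 'a' -> 'r'  (+1)
  4. substitute 't' -> 's'  (+1)
  5. substitute 'e' -> 'u'  (+1)
  6. substitute 'f' -> 'a'  (+1)
  7. substitute 'u' -> 'd'  (+1)
  8. substitute 'l' -> 'e'  (+1)
Total edit operations: 8
Edit distance = 8


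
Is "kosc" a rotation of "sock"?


Word: "sock", Candidate: "kosc"
Method: check if candidate is substring of word+word
"socksock" contains "kosc"? No
Is rotation = No


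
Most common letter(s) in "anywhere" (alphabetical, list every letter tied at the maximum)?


Word: "anywhere"
Letter counts:
  'a': 1
  'e': 2
  'h': 1
  'n': 1
  'r': 1
  'w': 1
  'y': 1
Maximum count = 2
Most frequent = 'e' (2 times each)


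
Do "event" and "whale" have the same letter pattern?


Pattern of "event": [0, 1, 0, 2, 3]
Pattern of "whale": [0, 1, 2, 3, 4]
Patterns do not match
Same pattern = No


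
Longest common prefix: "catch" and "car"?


Word 1: "catch"
Word 2: "car"
Comparing from start:
  Pos 0: 'c' == 'c'
  Pos 1: 'a' == 'a'
  Pos 2: 't' != 'r' (stop)
LCP = "ca" (length 2)


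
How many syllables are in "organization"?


Word: "organization"
Syllable breakdown: or · gan · i · za · tion
Counting: 5 parts
= 5 syllables


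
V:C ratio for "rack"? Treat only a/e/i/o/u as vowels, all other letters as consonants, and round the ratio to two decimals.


Word: "rack"
Vowels (a,e,i,o,u): 1
Consonants: 3
Ratio = 1/3
= 0.33


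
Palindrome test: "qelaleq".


Word: "qelaleq"
Reversed: "qelaleq"
Forward == Backward? qelaleq == qelaleq
Palindrome = Yes


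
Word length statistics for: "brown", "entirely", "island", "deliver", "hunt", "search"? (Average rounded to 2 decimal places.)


Lengths: "brown"=5, "entirely"=8, "island"=6, "deliver"=7, "hunt"=4, "search"=6
Sum = 36, Count = 6
Average = 36/6 = 6.00
= avg=6.00, min=4, max=8


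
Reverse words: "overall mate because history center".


Original: "overall mate because history center"
Words (1..n): overall | mate | because | history | center
Reversed (n..1): center | history | because | mate | overall
Result = "center history because mate overall"


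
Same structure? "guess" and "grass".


Pattern of "guess": [0, 1, 2, 3, 3]
Pattern of "grass": [0, 1, 2, 3, 3]
Patterns match
Same pattern = Yes


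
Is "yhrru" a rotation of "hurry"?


Word: "hurry", Candidate: "yhrru"
Method: check if candidate is substring of word+word
"hurryhurry" contains "yhrru"? No
Is rotation = No


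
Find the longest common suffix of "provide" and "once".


Word 1: "provide"
Word 2: "once"
Comparing from end:
  Pos -1: 'e' == 'e'
  Pos -2: 'd' != 'c' (stop)
LCS = "e" (length 1)


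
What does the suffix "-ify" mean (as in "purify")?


Suffix: -ify
Example: purify = pure + -ify, with a spelling change
Meaning = to make


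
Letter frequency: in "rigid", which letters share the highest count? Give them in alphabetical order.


Word: "rigid"
Letter counts:
  'd': 1
  'g': 1
  'i': 2
  'r': 1
Maximum count = 2
Most frequent = 'i' (2 times each)


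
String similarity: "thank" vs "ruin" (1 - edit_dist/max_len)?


Word 1: "thank" (length 5)
Word 2: "ruin" (length 4)
One optimal edit sequence:
  1. substitute 't' -> 'r'  (+1)
  2. substitute 'h' -> 'u'  (+1)
  3. substitute 'a' -> 'i'  (+1)
  4. keep 'n'
  5. delete 'k'  (+1)
Edit distance = 4
Max length = max(5, 4) = 5
Similarity = 1 - 4/5
= 0.2000


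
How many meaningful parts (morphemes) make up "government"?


Word: "government"
Morphemes: govern + -ment
Each morpheme carries meaning
= 2 morphemes


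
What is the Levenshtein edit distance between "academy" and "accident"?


Word 1: "academy" (length 7)
Word 2: "accident" (length 8)
One optimal edit sequence (insert/delete/substitute each cost 1):
  1. keep 'a'
  2. insert 'c'  (+1)
  3. keep 'c'
  4. substitute 'a' -> 'i'  (+1)
  5. keep 'd'
  6. keep 'e'
  7. substitute 'm' -> 'n'  (+1)
  8. substitute 'y' -> 't'  (+1)
Total edit operations: 4
Edit distance = 4


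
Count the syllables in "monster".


Word: "monster"
Syllable breakdown: mon | ster
Counting: 2 parts
= 2 syllables


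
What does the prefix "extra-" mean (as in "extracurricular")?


Prefix: extra-
Example: extracurricular (extra- + curricular)
Meaning = beyond


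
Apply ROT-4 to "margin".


Word: "margin"
Shift: 4
Each letter → (letter + shift) mod 26:
  'm' (12) + 4 = 16 → 'q'
  'a' (0) + 4 = 4 → 'e'
  'r' (17) + 4 = 21 → 'v'
  'g' (6) + 4 = 10 → 'k'
  'i' (8) + 4 = 12 → 'm'
  'n' (13) + 4 = 17 → 'r'
Result = "qevkmr"


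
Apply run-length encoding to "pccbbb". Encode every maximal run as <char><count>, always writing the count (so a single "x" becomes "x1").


String: "pccbbb"
Scanning for consecutive runs:
  'p' x 1
  'c' x 2
  'b' x 3
RLE = "p1c2b3"


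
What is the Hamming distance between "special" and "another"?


Comparing character by character (same length = 7):
  Pos 0: 's' vs 'a' !=
  Pos 1: 'p' vs 'n' !=
  Pos 2: 'e' vs 'o' !=
  Pos 3: 'c' vs 't' !=
  Pos 4: 'i' vs 'h' !=
  Pos 5: 'a' vs 'e' !=
  Pos 6: 'l' vs 'r' !=
Hamming distance = 7


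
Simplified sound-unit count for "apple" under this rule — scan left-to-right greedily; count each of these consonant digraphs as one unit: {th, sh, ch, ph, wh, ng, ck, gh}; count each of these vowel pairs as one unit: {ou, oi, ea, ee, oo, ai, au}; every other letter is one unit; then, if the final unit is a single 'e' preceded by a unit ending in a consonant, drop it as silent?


Word: "apple" (5 letters)
Left-to-right scan:
  1. 'a' (letter)
  2. 'p' (letter)
  3. 'p' (letter)
  4. 'l' (letter)
  5. 'e' (letter)
Units from scan: 5
Final unit is 'e' after a consonant -> drop as silent (-1)
Sound units = 4 units


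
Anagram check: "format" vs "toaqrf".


Word 1: "format" → sorted: afmort
Word 2: "toaqrf" → sorted: afoqrt
Same letters? afmort != afoqrt
Anagram = No


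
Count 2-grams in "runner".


Word: "runner" (length 6)
Number of 2-grams = length - 2 + 1 = 6 - 2 + 1
= 5


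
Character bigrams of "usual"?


Word: "usual" (length 5)
Number of bigrams = 5 - 2 + 1 = 4
  Position 0: "us"
  Position 1: "su"
  Position 2: "ua"
  Position 3: "al"
Bigrams = "us", "su", "ua", "al"


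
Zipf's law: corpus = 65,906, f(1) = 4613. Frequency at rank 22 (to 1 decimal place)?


Zipf's law: f(r) = f(1) / r
f(1) = 4613
f(22) = 4613 / 22
= 209.7 occurrences


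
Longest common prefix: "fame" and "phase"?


Word 1: "fame"
Word 2: "phase"
Comparing from start:
  Pos 0: 'f' != 'p' (stop)
LCP = "" (length 0)


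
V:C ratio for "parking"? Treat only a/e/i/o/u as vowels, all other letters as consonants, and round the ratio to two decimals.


Word: "parking"
Vowels (a,e,i,o,u): 2
Consonants: 5
Ratio = 2/5
= 0.40


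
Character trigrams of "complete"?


Word: "complete" (length 8)
Number of trigrams = 8 - 3 + 1 = 6
  Position 0: "com"
  Position 1: "omp"
  Position 2: "mpl"
  Position 3: "ple"
  Position 4: "let"
  Position 5: "ete"
Trigrams = "com", "omp", "mpl", "ple", "let", "ete"


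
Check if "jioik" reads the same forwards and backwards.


Word: "jioik"
Reversed: "kioij"
Forward == Backward? jioik != kioij
Palindrome = No


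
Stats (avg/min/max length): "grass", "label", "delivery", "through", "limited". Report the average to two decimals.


Lengths: "grass"=5, "label"=5, "delivery"=8, "through"=7, "limited"=7
Sum = 32, Count = 5
Average = 32/5 = 6.40
= avg=6.40, min=5, max=8


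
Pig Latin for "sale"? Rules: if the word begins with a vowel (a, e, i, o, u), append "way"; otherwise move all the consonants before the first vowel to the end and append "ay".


Word: "sale"
Starts with consonant(s) → move to end, add 'ay'
Consonant cluster: "s"
Pig Latin = "alesay"


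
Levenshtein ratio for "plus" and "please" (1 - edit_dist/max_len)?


Word 1: "plus" (length 4)
Word 2: "please" (length 6)
One optimal edit sequence:
  1. keep 'p'
  2. keep 'l'
  3. insert 'e'  (+1)
  4. substitute 'u' -> 'a'  (+1)
  5. keep 's'
  6. insert 'e'  (+1)
Edit distance = 3
Max length = max(4, 6) = 6
Similarity = 1 - 3/6
= 0.5000


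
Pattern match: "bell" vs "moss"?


Pattern of "bell": [0, 1, 2, 2]
Pattern of "moss": [0, 1, 2, 2]
Patterns match
Same pattern = Yes


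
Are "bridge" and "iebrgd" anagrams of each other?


Word 1: "bridge" → sorted: bdegir
Word 2: "iebrgd" → sorted: bdegir
Same letters? bdegir == bdegir
Anagram = Yes


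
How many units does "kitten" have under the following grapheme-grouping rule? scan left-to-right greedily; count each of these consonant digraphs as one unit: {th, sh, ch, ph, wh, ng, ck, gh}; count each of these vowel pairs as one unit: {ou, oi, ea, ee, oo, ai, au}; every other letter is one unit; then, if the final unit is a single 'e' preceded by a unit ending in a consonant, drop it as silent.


Word: "kitten" (6 letters)
Left-to-right scan:
  1. 'k' (letter)
  2. 'i' (letter)
  3. 't' (letter)
  4. 't' (letter)
  5. 'e' (letter)
  6. 'n' (letter)
Units from scan: 6
Sound units = 6 units


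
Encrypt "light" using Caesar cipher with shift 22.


Word: "light"
Shift: 22
Each letter → (letter + shift) mod 26:
  'l' (11) + 22 = 7 → 'h'
  'i' (8) + 22 = 4 → 'e'
  'g' (6) + 22 = 2 → 'c'
  'h' (7) + 22 = 3 → 'd'
  't' (19) + 22 = 15 → 'p'
Result = "hecdp"


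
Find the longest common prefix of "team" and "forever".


Word 1: "team"
Word 2: "forever"
Comparing from start:
  Pos 0: 't' != 'f' (stop)
LCP = "" (length 0)


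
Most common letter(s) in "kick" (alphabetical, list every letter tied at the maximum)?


Word: "kick"
Letter counts:
  'c': 1
  'i': 1
  'k': 2
Maximum count = 2
Most frequent = 'k' (2 times each)


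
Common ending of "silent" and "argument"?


Word 1: "silent"
Word 2: "argument"
Comparing from end:
  Pos -1: 't' == 't'
  Pos -2: 'n' == 'n'
  Pos -3: 'e' == 'e'
  Pos -4: 'l' != 'm' (stop)
LCS = "ent" (length 3)


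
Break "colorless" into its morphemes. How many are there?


Word: "colorless"
Morphemes: color | -less
Each morpheme carries meaning
= 2 morphemes


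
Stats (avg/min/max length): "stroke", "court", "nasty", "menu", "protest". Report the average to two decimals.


Lengths: "stroke"=6, "court"=5, "nasty"=5, "menu"=4, "protest"=7
Sum = 27, Count = 5
Average = 27/5 = 5.40
= avg=5.40, min=4, max=7


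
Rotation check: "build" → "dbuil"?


Word: "build", Candidate: "dbuil"
Method: check if candidate is substring of word+word
"buildbuild" contains "dbuil"? Yes
Is rotation = Yes


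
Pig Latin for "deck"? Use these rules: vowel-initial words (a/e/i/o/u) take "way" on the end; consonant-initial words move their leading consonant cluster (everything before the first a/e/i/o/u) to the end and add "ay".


Word: "deck"
Starts with consonant(s) → move to end, add 'ay'
Consonant cluster: "d"
Pig Latin = "eckday"


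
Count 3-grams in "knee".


Word: "knee" (length 4)
Number of 3-grams = length - 3 + 1 = 4 - 3 + 1
= 2


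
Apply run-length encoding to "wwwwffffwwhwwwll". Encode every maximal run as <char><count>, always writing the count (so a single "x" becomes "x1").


String: "wwwwffffwwhwwwll"
Scanning for consecutive runs:
  'w' x 4
  'f' x 4
  'w' x 2
  'h' x 1
  'w' x 3
  'l' x 2
RLE = "w4f4w2h1w3l2"


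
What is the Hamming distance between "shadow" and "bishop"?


Comparing character by character (same length = 6):
  Pos 0: 's' vs 'b' !=
  Pos 1: 'h' vs 'i' !=
  Pos 2: 'a' vs 's' !=
  Pos 3: 'd' vs 'h' !=
  Pos 4: 'o' vs 'o' =
  Pos 5: 'w' vs 'p' !=
Hamming distance = 5


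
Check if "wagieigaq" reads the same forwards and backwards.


Word: "wagieigaq"
Reversed: "qagieigaw"
Forward == Backward? wagieigaq != qagieigaw
Palindrome = No


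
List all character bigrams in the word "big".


Word: "big" (length 3)
Number of bigrams = 3 - 2 + 1 = 2
  Position 0: "bi"
  Position 1: "ig"
Bigrams = "bi", "ig"


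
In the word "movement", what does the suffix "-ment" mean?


Suffix: -ment
As in: movement -> move + -ment
Meaning = result of action


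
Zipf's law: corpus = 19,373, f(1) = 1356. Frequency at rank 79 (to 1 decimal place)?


Zipf's law: f(r) = f(1) / r
f(1) = 1356
f(79) = 1356 / 79
= 17.2 occurrences


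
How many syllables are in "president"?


Word: "president"
Syllable breakdown: pres · i · dent
Counting: 3 parts
= 3 syllables


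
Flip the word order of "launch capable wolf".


Original: "launch capable wolf"
Words (1..n): launch | capable | wolf
Reversed (n..1): wolf | capable | launch
Result = "wolf capable launch"


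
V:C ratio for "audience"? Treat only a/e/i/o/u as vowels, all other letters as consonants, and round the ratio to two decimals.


Word: "audience"
Vowels (a,e,i,o,u): 5
Consonants: 3
Ratio = 5/3
= 1.67


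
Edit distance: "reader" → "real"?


Word 1: "reader" (length 6)
Word 2: "real" (length 4)
One optimal edit sequence (insert/delete/substitute each cost 1):
  1. keep 'r'
  2. keep 'e'
  3. keep 'a'
  4. delete 'd'  (+1)
  5. delete 'e'  (+1)
  6. substitute 'r' -> 'l'  (+1)
Total edit operations: 3
Edit distance = 3


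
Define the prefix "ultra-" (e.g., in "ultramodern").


Prefix: ultra-
Example: ultramodern = ultra- + modern
Meaning = beyond


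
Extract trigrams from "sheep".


Word: "sheep" (length 5)
Number of trigrams = 5 - 3 + 1 = 3
  Position 0: "she"
  Position 1: "hee"
  Position 2: "eep"
Trigrams = "she", "hee", "eep"


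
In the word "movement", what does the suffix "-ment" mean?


Suffix: -ment
Example: movement (move + -ment)
Meaning = result of action


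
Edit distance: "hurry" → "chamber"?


Word 1: "hurry" (length 5)
Word 2: "chamber" (length 7)
One optimal edit sequence (insert/delete/substitute each cost 1):
  1. insert 'c'  (+1)
  2. keep 'h'
  3. insert 'a'  (+1)
  4. substitute 'u' -> 'm'  (+1)
  5. substitute 'r' -> 'b'  (+1)
  6. substitute 'r' -> 'e'  (+1)
  7. substitute 'y' -> 'r'  (+1)
Total edit operations: 6
Edit distance = 6


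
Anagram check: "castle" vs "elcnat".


Word 1: "castle" → sorted: acelst
Word 2: "elcnat" → sorted: acelnt
Same letters? acelst != acelnt
Anagram = No


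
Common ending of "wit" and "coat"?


Word 1: "wit"
Word 2: "coat"
Comparing from end:
  Pos -1: 't' == 't'
  Pos -2: 'i' != 'a' (stop)
LCS = "t" (length 1)


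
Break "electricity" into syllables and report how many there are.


Word: "electricity"
Syllable breakdown: e / lec / tric / i / ty
Counting: 5 parts
= 5 syllables


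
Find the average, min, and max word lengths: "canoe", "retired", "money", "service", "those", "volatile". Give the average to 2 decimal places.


Lengths: "canoe"=5, "retired"=7, "money"=5, "service"=7, "those"=5, "volatile"=8
Sum = 37, Count = 6
Average = 37/6 = 6.17
= avg=6.17, min=5, max=8


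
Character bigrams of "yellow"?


Word: "yellow" (length 6)
Number of bigrams = 6 - 2 + 1 = 5
  Position 0: "ye"
  Position 1: "el"
  Position 2: "ll"
  Position 3: "lo"
  Position 4: "ow"
Bigrams = "ye", "el", "ll", "lo", "ow"


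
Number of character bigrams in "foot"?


Word: "foot" (length 4)
Number of 2-grams = length - 2 + 1 = 4 - 2 + 1
= 3


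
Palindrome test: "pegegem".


Word: "pegegem"
Reversed: "megegep"
Forward == Backward? pegegem != megegep
Palindrome = No


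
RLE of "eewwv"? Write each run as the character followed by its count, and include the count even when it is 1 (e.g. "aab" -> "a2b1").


String: "eewwv"
Scanning for consecutive runs:
  'e' x 2
  'w' x 2
  'v' x 1
RLE = "e2w2v1"


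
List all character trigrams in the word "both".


Word: "both" (length 4)
Number of trigrams = 4 - 3 + 1 = 2
  Position 0: "bot"
  Position 1: "oth"
Trigrams = "bot", "oth"


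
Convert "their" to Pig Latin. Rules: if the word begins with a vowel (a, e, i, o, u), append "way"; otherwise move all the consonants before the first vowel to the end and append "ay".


Word: "their"
Starts with consonant(s) → move to end, add 'ay'
Consonant cluster: "th"
Pig Latin = "eirthay"


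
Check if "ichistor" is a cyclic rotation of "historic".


Word: "historic", Candidate: "ichistor"
Method: check if candidate is substring of word+word
"historichistoric" contains "ichistor"? Yes
Is rotation = Yes


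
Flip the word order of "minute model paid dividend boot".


Original: "minute model paid dividend boot"
Words (1..n): minute | model | paid | dividend | boot
Reversed (n..1): boot | dividend | paid | model | minute
Result = "boot dividend paid model minute"


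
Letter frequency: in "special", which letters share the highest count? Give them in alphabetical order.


Word: "special"
Letter counts:
  'a': 1
  'c': 1
  'e': 1
  'i': 1
  'l': 1
  'p': 1
  's': 1
Maximum count = 1
Most frequent = 'a', 'c', 'e', 'i', 'l', 'p', 's' (1 time each)


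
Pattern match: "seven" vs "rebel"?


Pattern of "seven": [0, 1, 2, 1, 3]
Pattern of "rebel": [0, 1, 2, 1, 3]
Patterns match
Same pattern = Yes


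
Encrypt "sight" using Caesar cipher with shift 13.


Word: "sight"
Shift: 13
Each letter → (letter + shift) mod 26:
  's' (18) + 13 = 5 → 'f'
  'i' (8) + 13 = 21 → 'v'
  'g' (6) + 13 = 19 → 't'
  'h' (7) + 13 = 20 → 'u'
  't' (19) + 13 = 6 → 'g'
Result = "fvtug"


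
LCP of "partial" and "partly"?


Word 1: "partial"
Word 2: "partly"
Comparing from start:
  Pos 0: 'p' == 'p'
  Pos 1: 'a' == 'a'
  Pos 2: 'r' == 'r'
  Pos 3: 't' == 't'
  Pos 4: 'i' != 'l' (stop)
LCP = "part" (length 4)


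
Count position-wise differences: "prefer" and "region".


Comparing character by character (same length = 6):
  Pos 0: 'p' vs 'r' !=
  Pos 1: 'r' vs 'e' !=
  Pos 2: 'e' vs 'g' !=
  Pos 3: 'f' vs 'i' !=
  Pos 4: 'e' vs 'o' !=
  Pos 5: 'r' vs 'n' !=
Hamming distance = 6


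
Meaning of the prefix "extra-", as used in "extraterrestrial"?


Prefix: extra-
Example: extraterrestrial = extra- + terrestrial
Meaning = beyond


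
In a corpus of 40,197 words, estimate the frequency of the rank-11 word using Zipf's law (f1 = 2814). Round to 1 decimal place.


Zipf's law: f(r) = f(1) / r
f(1) = 2814
f(11) = 2814 / 11
= 255.8 occurrences


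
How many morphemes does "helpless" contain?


Word: "helpless"
Morphemes: help | -less
Each morpheme carries meaning
= 2 morphemes


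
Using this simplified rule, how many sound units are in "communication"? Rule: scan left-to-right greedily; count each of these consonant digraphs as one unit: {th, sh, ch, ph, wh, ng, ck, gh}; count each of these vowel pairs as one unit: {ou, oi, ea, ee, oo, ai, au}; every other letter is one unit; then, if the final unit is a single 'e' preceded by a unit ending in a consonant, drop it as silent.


Word: "communication" (13 letters)
Left-to-right scan:
  [1] 'c' (letter)
  [2] 'o' (letter)
  [3] 'm' (letter)
  [4] 'm' (letter)
  [5] 'u' (letter)
  [6] 'n' (letter)
  [7] 'i' (letter)
  [8] 'c' (letter)
  [9] 'a' (letter)
  [10] 't' (letter)
  [11] 'i' (letter)
  [12] 'o' (letter)
  [13] 'n' (letter)
Units from scan: 13
Sound units = 13 units


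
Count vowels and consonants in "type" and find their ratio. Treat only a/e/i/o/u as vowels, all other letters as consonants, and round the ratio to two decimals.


Word: "type"
Vowels (a,e,i,o,u): 1
Consonants: 3
Ratio = 1/3
= 0.33


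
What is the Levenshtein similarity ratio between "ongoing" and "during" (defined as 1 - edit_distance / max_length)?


Word 1: "ongoing" (length 7)
Word 2: "during" (length 6)
One optimal edit sequence:
  1. delete 'o'  (+1)
  2. substitute 'n' -> 'd'  (+1)
  3. substitute 'g' -> 'u'  (+1)
  4. substitute 'o' -> 'r'  (+1)
  5. keep 'i'
  6. keep 'n'
  7. keep 'g'
Edit distance = 4
Max length = max(7, 6) = 7
Similarity = 1 - 4/7
= 0.4286


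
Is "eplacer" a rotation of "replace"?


Word: "replace", Candidate: "eplacer"
Method: check if candidate is substring of word+word
"replacereplace" contains "eplacer"? Yes
Is rotation = Yes


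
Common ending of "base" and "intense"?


Word 1: "base"
Word 2: "intense"
Comparing from end:
  Pos -1: 'e' == 'e'
  Pos -2: 's' == 's'
  Pos -3: 'a' != 'n' (stop)
LCS = "se" (length 2)


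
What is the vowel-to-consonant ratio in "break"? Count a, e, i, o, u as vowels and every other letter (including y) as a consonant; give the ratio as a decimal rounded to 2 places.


Word: "break"
Vowels (a,e,i,o,u): 2
Consonants: 3
Ratio = 2/3
= 0.67


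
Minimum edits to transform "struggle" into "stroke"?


Word 1: "struggle" (length 8)
Word 2: "stroke" (length 6)
One optimal edit sequence (insert/delete/substitute each cost 1):
  1. keep 's'
  2. keep 't'
  3. keep 'r'
  4. delete 'u'  (+1)
  5. delete 'g'  (+1)
  6. substitute 'g' -> 'o'  (+1)
  7. substitute 'l' -> 'k'  (+1)
  8. keep 'e'
Total edit operations: 4
Edit distance = 4


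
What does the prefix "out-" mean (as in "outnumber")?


Prefix: out-
Example: outnumber (out- + number)
Meaning = surpass


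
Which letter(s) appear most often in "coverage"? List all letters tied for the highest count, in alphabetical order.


Word: "coverage"
Letter counts:
  'a': 1
  'c': 1
  'e': 2
  'g': 1
  'o': 1
  'r': 1
  'v': 1
Maximum count = 2
Most frequent = 'e' (2 times each)


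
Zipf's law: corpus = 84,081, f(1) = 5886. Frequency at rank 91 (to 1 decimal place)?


Zipf's law: f(r) = f(1) / r
f(1) = 5886
f(91) = 5886 / 91
= 64.7 occurrences


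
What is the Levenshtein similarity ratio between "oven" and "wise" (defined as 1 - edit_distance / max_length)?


Word 1: "oven" (length 4)
Word 2: "wise" (length 4)
One optimal edit sequence:
  1. substitute 'o' -> 'w'  (+1)
  2. substitute 'v' -> 'i'  (+1)
  3. substitute 'e' -> 's'  (+1)
  4. substitute 'n' -> 'e'  (+1)
Edit distance = 4
Max length = max(4, 4) = 4
Similarity = 1 - 4/4
= 0.0000


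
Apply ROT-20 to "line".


Word: "line"
Shift: 20
Each letter → (letter + shift) mod 26:
  'l' (11) + 20 = 5 → 'f'
  'i' (8) + 20 = 2 → 'c'
  'n' (13) + 20 = 7 → 'h'
  'e' (4) + 20 = 24 → 'y'
Result = "fchy"


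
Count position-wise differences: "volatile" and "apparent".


Comparing character by character (same length = 8):
  Pos 0: 'v' vs 'a' !=
  Pos 1: 'o' vs 'p' !=
  Pos 2: 'l' vs 'p' !=
  Pos 3: 'a' vs 'a' =
  Pos 4: 't' vs 'r' !=
  Pos 5: 'i' vs 'e' !=
  Pos 6: 'l' vs 'n' !=
  Pos 7: 'e' vs 't' !=
Hamming distance = 7


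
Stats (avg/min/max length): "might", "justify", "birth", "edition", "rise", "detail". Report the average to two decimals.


Lengths: "might"=5, "justify"=7, "birth"=5, "edition"=7, "rise"=4, "detail"=6
Sum = 34, Count = 6
Average = 34/6 = 5.67
= avg=5.67, min=4, max=7


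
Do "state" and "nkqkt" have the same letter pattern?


Pattern of "state": [0, 1, 2, 1, 3]
Pattern of "nkqkt": [0, 1, 2, 1, 3]
Patterns match
Same pattern = Yes


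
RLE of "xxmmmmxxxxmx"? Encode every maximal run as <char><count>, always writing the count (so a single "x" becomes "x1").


String: "xxmmmmxxxxmx"
Scanning for consecutive runs:
  'x' x 2
  'm' x 4
  'x' x 4
  'm' x 1
  'x' x 1
RLE = "x2m4x4m1x1"


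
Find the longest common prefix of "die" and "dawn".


Word 1: "die"
Word 2: "dawn"
Comparing from start:
  Pos 0: 'd' == 'd'
  Pos 1: 'i' != 'a' (stop)
LCP = "d" (length 1)


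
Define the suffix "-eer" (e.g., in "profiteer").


Suffix: -eer
As in: profiteer -> profit + -eer
Meaning = one who is concerned with


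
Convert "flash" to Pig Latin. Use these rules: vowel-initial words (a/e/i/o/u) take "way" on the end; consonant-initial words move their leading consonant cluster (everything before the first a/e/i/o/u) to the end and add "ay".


Word: "flash"
Starts with consonant(s) → move to end, add 'ay'
Consonant cluster: "fl"
Pig Latin = "ashflay"


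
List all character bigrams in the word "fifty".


Word: "fifty" (length 5)
Number of bigrams = 5 - 2 + 1 = 4
  Position 0: "fi"
  Position 1: "if"
  Position 2: "ft"
  Position 3: "ty"
Bigrams = "fi", "if", "ft", "ty"


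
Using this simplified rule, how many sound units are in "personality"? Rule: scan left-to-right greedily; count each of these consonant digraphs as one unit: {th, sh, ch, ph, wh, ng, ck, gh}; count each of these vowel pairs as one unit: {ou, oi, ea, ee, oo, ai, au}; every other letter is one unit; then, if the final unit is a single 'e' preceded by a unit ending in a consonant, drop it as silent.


Word: "personality" (11 letters)
Left-to-right scan:
  [1] 'p' (letter)
  [2] 'e' (letter)
  [3] 'r' (letter)
  [4] 's' (letter)
  [5] 'o' (letter)
  [6] 'n' (letter)
  [7] 'a' (letter)
  [8] 'l' (letter)
  [9] 'i' (letter)
  [10] 't' (letter)
  [11] 'y' (letter)
Units from scan: 11
Sound units = 11 units


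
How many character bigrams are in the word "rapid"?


Word: "rapid" (length 5)
Number of 2-grams = length - 2 + 1 = 5 - 2 + 1
= 4


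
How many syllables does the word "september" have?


Word: "september"
Syllable breakdown: sep / tem / ber
Counting: 3 parts
= 3 syllables


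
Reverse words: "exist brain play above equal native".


Original: "exist brain play above equal native"
Words (1..n): exist | brain | play | above | equal | native
Reversed (n..1): native | equal | above | play | brain | exist
Result = "native equal above play brain exist"


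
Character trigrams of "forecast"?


Word: "forecast" (length 8)
Number of trigrams = 8 - 3 + 1 = 6
  Position 0: "for"
  Position 1: "ore"
  Position 2: "rec"
  Position 3: "eca"
  Position 4: "cas"
  Position 5: "ast"
Trigrams = "for", "ore", "rec", "eca", "cas", "ast"
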